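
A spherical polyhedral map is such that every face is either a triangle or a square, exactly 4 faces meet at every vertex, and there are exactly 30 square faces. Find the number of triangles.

8

Let x be the number of triangles; then F = 30 + x.
Edge–face incidences: 2E = 4·30 + 3·x = 120 + 3x.
Every vertex has degree 4, so 4V = 2E.
Euler: V − E + F = 2 ⇒ (2E)/4 − E + (30 + x) = 2.
Multiply by 8: 2·(2E) − 4·(2E) + 8·(30 + x) = 16, i.e. 240 + 8x − 2·(120 + 3x) = 16.
Collecting terms: 2x = 16, so x = 8.
Then 2E = 120 + 3·8 = 144, so E = 72, V = 2E/4 = 36, F = 30 + 8 = 38.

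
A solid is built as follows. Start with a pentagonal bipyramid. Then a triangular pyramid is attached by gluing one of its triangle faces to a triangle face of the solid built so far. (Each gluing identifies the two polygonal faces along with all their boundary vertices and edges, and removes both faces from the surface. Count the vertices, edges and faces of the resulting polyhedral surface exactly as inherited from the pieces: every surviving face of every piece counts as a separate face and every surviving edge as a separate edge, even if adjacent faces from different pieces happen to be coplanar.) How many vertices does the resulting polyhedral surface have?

8

A pentagonal bipyramid: V=7, E=15, F=10.
Attach a triangular pyramid (V=4, E=6, F=4) along a 3-gon: merge 3 vertices and 3 edges, delete both glued faces → V=8, E=18, F=12.
Check: V − E + F = 8 − 18 + 12 = 2.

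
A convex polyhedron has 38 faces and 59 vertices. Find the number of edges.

95

Here V − E + F = 2.
E = V + F − (2) = 59 + 38 − (2) = 95.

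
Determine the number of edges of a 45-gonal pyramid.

A pyramid on an n-gon base has one n-gon and n triangles: V = 45 + 1 = 46, E = 2·45 = 90, F = 45 + 1 = 46.

90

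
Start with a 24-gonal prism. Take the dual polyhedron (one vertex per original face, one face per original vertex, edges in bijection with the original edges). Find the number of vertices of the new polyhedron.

The base solid has V = 48, E = 72, F = 26.
The dual swaps V and F and preserves E: V′ = F = 26, E′ = E = 72, F′ = V = 48.

26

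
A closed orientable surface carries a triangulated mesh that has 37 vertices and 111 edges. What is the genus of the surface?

Every face is a triangle and each edge borders two faces, so 3F = 2·111, giving F = 74.
χ = V − E + F = 37 − 111 + 74 = 0.
For a closed orientable surface χ = 2 − 2g, so g = (2 − (0))/2 = 1.

1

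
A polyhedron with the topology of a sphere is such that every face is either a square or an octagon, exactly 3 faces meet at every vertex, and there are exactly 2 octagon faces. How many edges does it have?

Let x be the number of squares; then F = 2 + x.
Edge–face incidences: 2E = 8·2 + 4·x = 16 + 4x.
Every vertex has degree 3, so 3V = 2E.
Euler: V − E + F = 2 ⇒ (2E)/3 − E + (2 + x) = 2.
Multiply by 6: 2·(2E) − 3·(2E) + 6·(2 + x) = 12, i.e. 12 + 6x − (16 + 4x) = 12.
Collecting terms: 2x − 4 = 12, so 2x = 16, so x = 8.
Then 2E = 16 + 4·8 = 48, so E = 24, V = 2E/3 = 16, F = 2 + 8 = 10.

24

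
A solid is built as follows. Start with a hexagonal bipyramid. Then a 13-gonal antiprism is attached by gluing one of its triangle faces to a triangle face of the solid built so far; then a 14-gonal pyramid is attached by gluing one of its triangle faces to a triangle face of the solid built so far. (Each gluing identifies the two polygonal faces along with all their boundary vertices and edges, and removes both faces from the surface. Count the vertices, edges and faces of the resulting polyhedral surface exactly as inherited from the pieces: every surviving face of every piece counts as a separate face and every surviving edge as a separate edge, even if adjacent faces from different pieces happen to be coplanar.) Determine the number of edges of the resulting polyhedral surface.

A hexagonal bipyramid: V=8, E=18, F=12.
Attach a 13-gonal antiprism (V=26, E=52, F=28) along a 3-gon: merge 3 vertices and 3 edges, delete both glued faces → V=31, E=67, F=38.
Attach a 14-gonal pyramid (V=15, E=28, F=15) along a 3-gon: merge 3 vertices and 3 edges, delete both glued faces → V=43, E=92, F=51.
Check: V − E + F = 43 − 92 + 51 = 2.

92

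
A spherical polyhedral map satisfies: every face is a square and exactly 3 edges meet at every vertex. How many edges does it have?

Each face has 4 edges and each edge borders two faces, so 2E = 4F.
Each vertex has degree 3, so 3V = 2E and hence V = 4F/3.
Euler: V − E + F = 2 ⇒ (4F/3) − (4F/2) + F = 2.
Multiply by 6: (8 − 12 + 6)F = 12, i.e. 2F = 12.
So F = 6, E = 4·6/2 = 12, V = 4·6/3 = 8.

12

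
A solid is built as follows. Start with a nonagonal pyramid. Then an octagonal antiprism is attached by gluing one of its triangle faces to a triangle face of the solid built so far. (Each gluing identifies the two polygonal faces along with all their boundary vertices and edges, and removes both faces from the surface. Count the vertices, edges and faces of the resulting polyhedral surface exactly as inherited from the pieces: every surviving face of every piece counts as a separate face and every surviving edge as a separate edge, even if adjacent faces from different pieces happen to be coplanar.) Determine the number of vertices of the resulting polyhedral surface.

A nonagonal pyramid: V=10, E=18, F=10.
Attach an octagonal antiprism (V=16, E=32, F=18) along a 3-gon: merge 3 vertices and 3 edges, delete both glued faces → V=23, E=47, F=26.
Check: V − E + F = 23 − 47 + 26 = 2.

23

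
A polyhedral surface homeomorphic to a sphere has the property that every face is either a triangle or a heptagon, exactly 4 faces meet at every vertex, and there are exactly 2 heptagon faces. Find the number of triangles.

14

Let x be the number of triangles; then F = 2 + x.
Edge–face incidences: 2E = 7·2 + 3·x = 14 + 3x.
Every vertex has degree 4, so 4V = 2E.
Euler: V − E + F = 2 ⇒ (2E)/4 − E + (2 + x) = 2.
Multiply by 8: 2·(2E) − 4·(2E) + 8·(2 + x) = 16, i.e. 16 + 8x − 2·(14 + 3x) = 16.
Collecting terms: 2x − 12 = 16, so 2x = 28, so x = 14.
Then 2E = 14 + 3·14 = 56, so E = 28, V = 2E/4 = 14, F = 2 + 14 = 16.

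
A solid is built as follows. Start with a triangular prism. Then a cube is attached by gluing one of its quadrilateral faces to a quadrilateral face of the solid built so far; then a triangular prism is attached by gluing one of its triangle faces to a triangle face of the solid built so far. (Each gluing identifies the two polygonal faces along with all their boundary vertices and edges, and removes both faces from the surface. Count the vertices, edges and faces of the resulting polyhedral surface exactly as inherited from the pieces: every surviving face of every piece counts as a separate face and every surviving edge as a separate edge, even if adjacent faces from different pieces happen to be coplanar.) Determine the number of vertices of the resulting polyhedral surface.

A triangular prism: V=6, E=9, F=5.
Attach a cube (V=8, E=12, F=6) along a 4-gon: merge 4 vertices and 4 edges, delete both glued faces → V=10, E=17, F=9.
Attach a triangular prism (V=6, E=9, F=5) along a 3-gon: merge 3 vertices and 3 edges, delete both glued faces → V=13, E=23, F=12.
Check: V − E + F = 13 − 23 + 12 = 2.

13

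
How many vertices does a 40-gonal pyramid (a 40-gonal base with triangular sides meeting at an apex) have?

41

A pyramid on an n-gon base has one n-gon and n triangles: V = 40 + 1 = 41, E = 2·40 = 80, F = 40 + 1 = 41.
Check: V − E + F = 41 − 80 + 41 = 2.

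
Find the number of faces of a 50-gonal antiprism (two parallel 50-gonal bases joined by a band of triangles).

102

An antiprism on an n-gon has two n-gon caps and 2n triangles: V = 2·50 = 100, E = 4·50 = 200, F = 2·50 + 2 = 102.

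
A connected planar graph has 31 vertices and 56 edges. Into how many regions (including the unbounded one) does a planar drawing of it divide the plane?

Euler's formula for a connected plane graph: V − E + F = 2, so F = 2 − 31 + 56 = 27.

27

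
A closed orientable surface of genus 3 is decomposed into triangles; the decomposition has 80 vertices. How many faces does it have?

168

χ = 2 − 2·3 = -4, and every face is a triangle so 3F = 2E.
V − E + F = -4 with E = 3F/2 gives 80 − (3/2 − 1)·F = -4, so F = 168 and E = 252.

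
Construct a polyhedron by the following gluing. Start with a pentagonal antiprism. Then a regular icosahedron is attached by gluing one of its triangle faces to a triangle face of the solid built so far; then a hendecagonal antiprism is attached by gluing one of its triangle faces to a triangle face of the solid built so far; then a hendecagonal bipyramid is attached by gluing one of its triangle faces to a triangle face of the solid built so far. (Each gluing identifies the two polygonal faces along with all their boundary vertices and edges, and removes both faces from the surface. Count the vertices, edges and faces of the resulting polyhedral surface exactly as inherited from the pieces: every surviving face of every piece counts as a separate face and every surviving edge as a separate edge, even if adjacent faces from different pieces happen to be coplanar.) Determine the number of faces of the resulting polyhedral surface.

A pentagonal antiprism: V=10, E=20, F=12.
Attach a regular icosahedron (V=12, E=30, F=20) along a 3-gon: merge 3 vertices and 3 edges, delete both glued faces → V=19, E=47, F=30.
Attach a hendecagonal antiprism (V=22, E=44, F=24) along a 3-gon: merge 3 vertices and 3 edges, delete both glued faces → V=38, E=88, F=52.
Attach a hendecagonal bipyramid (V=13, E=33, F=22) along a 3-gon: merge 3 vertices and 3 edges, delete both glued faces → V=48, E=118, F=72.
Check: V − E + F = 48 − 118 + 72 = 2.

72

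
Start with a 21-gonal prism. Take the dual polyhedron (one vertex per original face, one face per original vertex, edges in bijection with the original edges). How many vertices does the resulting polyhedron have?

23

The base solid has V = 42, E = 63, F = 23.
The dual swaps V and F and preserves E: V′ = F = 23, E′ = E = 63, F′ = V = 42.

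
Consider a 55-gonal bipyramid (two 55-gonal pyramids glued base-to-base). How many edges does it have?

A bipyramid over an n-gon has 2n triangular faces and n + 2 vertices: V = 55 + 2 = 57, E = 3·55 = 165, F = 2·55 = 110.

165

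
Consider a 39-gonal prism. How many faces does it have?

A prism on an n-gon has two n-gon bases and n rectangular sides: V = 2·39 = 78, E = 3·39 = 117, F = 39 + 2 = 41.

41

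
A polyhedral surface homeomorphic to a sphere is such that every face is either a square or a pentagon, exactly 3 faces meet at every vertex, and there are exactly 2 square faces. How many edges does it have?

24

Let x be the number of pentagons; then F = 2 + x.
Edge–face incidences: 2E = 4·2 + 5·x = 8 + 5x.
Every vertex has degree 3, so 3V = 2E.
Euler: V − E + F = 2 ⇒ (2E)/3 − E + (2 + x) = 2.
Multiply by 6: 2·(2E) − 3·(2E) + 6·(2 + x) = 12, i.e. 12 + 6x − (8 + 5x) = 12.
Collecting terms: x + 4 = 12, so x = 8.
Then 2E = 8 + 5·8 = 48, so E = 24, V = 2E/3 = 16, F = 2 + 8 = 10.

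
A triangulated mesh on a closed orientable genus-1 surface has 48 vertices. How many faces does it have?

χ = 2 − 2·1 = 0, and every face is a triangle so 3F = 2E.
V − E + F = 0 with E = 3F/2 gives 48 − (3/2 − 1)·F = 0, so F = 96 and E = 144.

96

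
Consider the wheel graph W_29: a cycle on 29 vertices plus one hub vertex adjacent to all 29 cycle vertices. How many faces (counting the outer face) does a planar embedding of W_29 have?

30

W_29 has V = 29 + 1 = 30 vertices and E = 2·29 = 58 edges.
By Euler's formula F = 2 − V + E = 2 − 30 + 58 = 30.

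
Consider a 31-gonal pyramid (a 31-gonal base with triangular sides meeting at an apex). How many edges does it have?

62

A pyramid on an n-gon base has one n-gon and n triangles: V = 31 + 1 = 32, E = 2·31 = 62, F = 31 + 1 = 32.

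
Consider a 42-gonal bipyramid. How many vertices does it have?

A bipyramid over an n-gon has 2n triangular faces and n + 2 vertices: V = 42 + 2 = 44, E = 3·42 = 126, F = 2·42 = 84.

44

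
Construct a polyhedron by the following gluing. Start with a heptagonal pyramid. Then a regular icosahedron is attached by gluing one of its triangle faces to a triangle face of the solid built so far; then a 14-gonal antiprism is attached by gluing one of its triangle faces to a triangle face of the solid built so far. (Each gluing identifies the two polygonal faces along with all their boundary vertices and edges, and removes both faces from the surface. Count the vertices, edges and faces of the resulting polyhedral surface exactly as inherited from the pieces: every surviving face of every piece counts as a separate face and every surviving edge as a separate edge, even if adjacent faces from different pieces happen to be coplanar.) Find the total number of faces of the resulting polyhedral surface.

A heptagonal pyramid: V=8, E=14, F=8.
Attach a regular icosahedron (V=12, E=30, F=20) along a 3-gon: merge 3 vertices and 3 edges, delete both glued faces → V=17, E=41, F=26.
Attach a 14-gonal antiprism (V=28, E=56, F=30) along a 3-gon: merge 3 vertices and 3 edges, delete both glued faces → V=42, E=94, F=54.
Check: V − E + F = 42 − 94 + 54 = 2.

54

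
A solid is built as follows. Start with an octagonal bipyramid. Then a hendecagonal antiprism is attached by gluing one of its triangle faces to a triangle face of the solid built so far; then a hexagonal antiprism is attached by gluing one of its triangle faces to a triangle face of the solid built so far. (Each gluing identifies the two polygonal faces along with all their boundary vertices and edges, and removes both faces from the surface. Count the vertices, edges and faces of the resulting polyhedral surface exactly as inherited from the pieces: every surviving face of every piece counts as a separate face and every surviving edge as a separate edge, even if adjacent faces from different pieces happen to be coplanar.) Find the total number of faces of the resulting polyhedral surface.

50

An octagonal bipyramid: V=10, E=24, F=16.
Attach a hendecagonal antiprism (V=22, E=44, F=24) along a 3-gon: merge 3 vertices and 3 edges, delete both glued faces → V=29, E=65, F=38.
Attach a hexagonal antiprism (V=12, E=24, F=14) along a 3-gon: merge 3 vertices and 3 edges, delete both glued faces → V=38, E=86, F=50.
Check: V − E + F = 38 − 86 + 50 = 2.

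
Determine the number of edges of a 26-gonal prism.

A prism on an n-gon has two n-gon bases and n rectangular sides: V = 2·26 = 52, E = 3·26 = 78, F = 26 + 2 = 28.

78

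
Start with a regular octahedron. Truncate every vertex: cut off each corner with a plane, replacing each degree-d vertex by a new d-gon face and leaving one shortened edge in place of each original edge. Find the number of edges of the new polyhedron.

The base solid has V = 6, E = 12, F = 8.
Truncation replaces each original edge-end by a new vertex, so V′ = 2E = 24.
Each original edge survives, and each old vertex of degree d contributes d new edges; summing degrees gives Σd = 2E, so E′ = E + 2E = 3E = 36.
Each original face survives and each original vertex becomes one new face: F′ = F + V = 14.

36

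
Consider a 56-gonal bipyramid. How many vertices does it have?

58

A bipyramid over an n-gon has 2n triangular faces and n + 2 vertices: V = 56 + 2 = 58, E = 3·56 = 168, F = 2·56 = 112.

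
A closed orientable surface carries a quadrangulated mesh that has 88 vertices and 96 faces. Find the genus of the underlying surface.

Every face is a square, so 2E = 4·96 = 384, giving E = 192.
χ = V − E + F = 88 − 192 + 96 = -8.
For a closed orientable surface χ = 2 − 2g, so g = (2 − (-8))/2 = 5.

5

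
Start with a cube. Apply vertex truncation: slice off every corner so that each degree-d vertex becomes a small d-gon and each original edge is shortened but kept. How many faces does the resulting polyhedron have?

14

The base solid has V = 8, E = 12, F = 6.
Truncation replaces each original edge-end by a new vertex, so V′ = 2E = 24.
Each original edge survives, and each old vertex of degree d contributes d new edges; summing degrees gives Σd = 2E, so E′ = E + 2E = 3E = 36.
Each original face survives and each original vertex becomes one new face: F′ = F + V = 14.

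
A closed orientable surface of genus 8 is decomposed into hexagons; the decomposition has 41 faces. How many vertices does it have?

68

χ = 2 − 2·8 = -14, and every face is a hexagon so 6F = 2E.
E = 6·41/2 = 123. Then V = -14 + E − F = -14 + 123 − 41 = 68.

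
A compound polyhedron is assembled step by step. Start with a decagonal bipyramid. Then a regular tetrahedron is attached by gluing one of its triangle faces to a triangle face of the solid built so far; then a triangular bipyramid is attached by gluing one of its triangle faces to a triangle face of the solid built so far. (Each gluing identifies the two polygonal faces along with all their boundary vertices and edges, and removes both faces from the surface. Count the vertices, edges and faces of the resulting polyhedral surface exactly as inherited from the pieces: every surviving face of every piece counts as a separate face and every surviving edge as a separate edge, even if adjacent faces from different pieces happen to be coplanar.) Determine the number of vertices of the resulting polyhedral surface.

15

A decagonal bipyramid: V=12, E=30, F=20.
Attach a regular tetrahedron (V=4, E=6, F=4) along a 3-gon: merge 3 vertices and 3 edges, delete both glued faces → V=13, E=33, F=22.
Attach a triangular bipyramid (V=5, E=9, F=6) along a 3-gon: merge 3 vertices and 3 edges, delete both glued faces → V=15, E=39, F=26.
Check: V − E + F = 15 − 39 + 26 = 2.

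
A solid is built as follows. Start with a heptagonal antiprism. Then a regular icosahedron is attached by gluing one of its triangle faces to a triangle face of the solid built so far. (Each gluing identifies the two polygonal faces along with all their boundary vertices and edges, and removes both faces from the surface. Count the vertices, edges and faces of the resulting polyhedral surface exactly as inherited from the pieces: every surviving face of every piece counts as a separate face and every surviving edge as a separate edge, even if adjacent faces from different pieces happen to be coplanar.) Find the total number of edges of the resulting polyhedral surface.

55

A heptagonal antiprism: V=14, E=28, F=16.
Attach a regular icosahedron (V=12, E=30, F=20) along a 3-gon: merge 3 vertices and 3 edges, delete both glued faces → V=23, E=55, F=34.
Check: V − E + F = 23 − 55 + 34 = 2.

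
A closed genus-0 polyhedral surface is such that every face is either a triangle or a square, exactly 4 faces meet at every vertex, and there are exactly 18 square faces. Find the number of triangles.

8

Let x be the number of triangles; then F = 18 + x.
Edge–face incidences: 2E = 4·18 + 3·x = 72 + 3x.
Every vertex has degree 4, so 4V = 2E.
Euler: V − E + F = 2 ⇒ (2E)/4 − E + (18 + x) = 2.
Multiply by 8: 2·(2E) − 4·(2E) + 8·(18 + x) = 16, i.e. 144 + 8x − 2·(72 + 3x) = 16.
Collecting terms: 2x = 16, so x = 8.
Then 2E = 72 + 3·8 = 96, so E = 48, V = 2E/4 = 24, F = 18 + 8 = 26.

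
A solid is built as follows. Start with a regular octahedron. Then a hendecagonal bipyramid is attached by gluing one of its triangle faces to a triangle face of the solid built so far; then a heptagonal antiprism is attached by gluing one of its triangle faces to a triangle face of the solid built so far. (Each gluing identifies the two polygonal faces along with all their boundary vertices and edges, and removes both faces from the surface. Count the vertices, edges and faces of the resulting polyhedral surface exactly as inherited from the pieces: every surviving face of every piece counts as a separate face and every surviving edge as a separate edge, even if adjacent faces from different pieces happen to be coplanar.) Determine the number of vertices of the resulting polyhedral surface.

27

A regular octahedron: V=6, E=12, F=8.
Attach a hendecagonal bipyramid (V=13, E=33, F=22) along a 3-gon: merge 3 vertices and 3 edges, delete both glued faces → V=16, E=42, F=28.
Attach a heptagonal antiprism (V=14, E=28, F=16) along a 3-gon: merge 3 vertices and 3 edges, delete both glued faces → V=27, E=67, F=42.
Check: V − E + F = 27 − 67 + 42 = 2.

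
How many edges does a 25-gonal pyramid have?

50

A pyramid on an n-gon base has one n-gon and n triangles: V = 25 + 1 = 26, E = 2·25 = 50, F = 25 + 1 = 26.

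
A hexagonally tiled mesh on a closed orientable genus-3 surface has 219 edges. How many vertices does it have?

142

χ = 2 − 2·3 = -4, and every face is a hexagon so 6F = 2E.
F = 2E/6 = 73. Then V = -4 + E − F = -4 + 219 − 73 = 142.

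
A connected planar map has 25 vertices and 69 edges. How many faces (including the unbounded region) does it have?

46

Euler's formula for a connected plane graph: V − E + F = 2, so F = 2 − 25 + 69 = 46.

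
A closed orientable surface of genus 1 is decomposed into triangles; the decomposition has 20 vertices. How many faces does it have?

40

χ = 2 − 2·1 = 0, and every face is a triangle so 3F = 2E.
V − E + F = 0 with E = 3F/2 gives 20 − (3/2 − 1)·F = 0, so F = 40 and E = 60.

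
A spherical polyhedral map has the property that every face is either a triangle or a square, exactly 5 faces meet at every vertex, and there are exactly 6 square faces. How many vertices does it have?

Let x be the number of triangles; then F = 6 + x.
Edge–face incidences: 2E = 4·6 + 3·x = 24 + 3x.
Every vertex has degree 5, so 5V = 2E.
Euler: V − E + F = 2 ⇒ (2E)/5 − E + (6 + x) = 2.
Multiply by 10: 2·(2E) − 5·(2E) + 10·(6 + x) = 20, i.e. 60 + 10x − 3·(24 + 3x) = 20.
Collecting terms: x − 12 = 20, so x = 32.
Then 2E = 24 + 3·32 = 120, so E = 60, V = 2E/5 = 24, F = 6 + 32 = 38.

24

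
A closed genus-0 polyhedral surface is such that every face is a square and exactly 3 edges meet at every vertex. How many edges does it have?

12

Each face has 4 edges and each edge borders two faces, so 2E = 4F.
Each vertex has degree 3, so 3V = 2E and hence V = 4F/3.
Euler: V − E + F = 2 ⇒ (4F/3) − (4F/2) + F = 2.
Multiply by 6: (8 − 12 + 6)F = 12, i.e. 2F = 12.
So F = 6, E = 4·6/2 = 12, V = 4·6/3 = 8.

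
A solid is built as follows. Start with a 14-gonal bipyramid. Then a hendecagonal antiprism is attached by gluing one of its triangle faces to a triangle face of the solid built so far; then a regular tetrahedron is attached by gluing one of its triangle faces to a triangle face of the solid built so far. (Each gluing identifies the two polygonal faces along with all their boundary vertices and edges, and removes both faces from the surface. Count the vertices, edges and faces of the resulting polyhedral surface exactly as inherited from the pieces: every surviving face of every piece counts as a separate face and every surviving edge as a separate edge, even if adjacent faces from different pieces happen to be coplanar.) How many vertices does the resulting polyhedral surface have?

A 14-gonal bipyramid: V=16, E=42, F=28.
Attach a hendecagonal antiprism (V=22, E=44, F=24) along a 3-gon: merge 3 vertices and 3 edges, delete both glued faces → V=35, E=83, F=50.
Attach a regular tetrahedron (V=4, E=6, F=4) along a 3-gon: merge 3 vertices and 3 edges, delete both glued faces → V=36, E=86, F=52.
Check: V − E + F = 36 − 86 + 52 = 2.

36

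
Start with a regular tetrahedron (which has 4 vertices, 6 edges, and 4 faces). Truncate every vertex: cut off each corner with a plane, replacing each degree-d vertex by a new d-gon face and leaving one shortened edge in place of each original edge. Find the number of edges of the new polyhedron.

18

Truncation replaces each original edge-end by a new vertex, so V′ = 2E = 12.
Each original edge survives, and each old vertex of degree d contributes d new edges; summing degrees gives Σd = 2E, so E′ = E + 2E = 3E = 18.
Each original face survives and each original vertex becomes one new face: F′ = F + V = 8.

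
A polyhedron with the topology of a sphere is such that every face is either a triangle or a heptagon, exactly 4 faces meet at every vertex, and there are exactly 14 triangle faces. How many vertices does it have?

14

Let x be the number of heptagons; then F = 14 + x.
Edge–face incidences: 2E = 3·14 + 7·x = 42 + 7x.
Every vertex has degree 4, so 4V = 2E.
Euler: V − E + F = 2 ⇒ (2E)/4 − E + (14 + x) = 2.
Multiply by 8: 2·(2E) − 4·(2E) + 8·(14 + x) = 16, i.e. 112 + 8x − 2·(42 + 7x) = 16.
Collecting terms: −6x + 28 = 16, so −6x = −12, so x = 2.
Then 2E = 42 + 7·2 = 56, so E = 28, V = 2E/4 = 14, F = 14 + 2 = 16.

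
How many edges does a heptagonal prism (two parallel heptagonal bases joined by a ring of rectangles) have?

A prism on an n-gon has two n-gon bases and n rectangular sides: V = 2·7 = 14, E = 3·7 = 21, F = 7 + 2 = 9.

21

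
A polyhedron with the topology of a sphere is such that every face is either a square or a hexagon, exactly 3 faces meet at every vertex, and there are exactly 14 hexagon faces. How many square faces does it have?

6

Let x be the number of squares; then F = 14 + x.
Edge–face incidences: 2E = 6·14 + 4·x = 84 + 4x.
Every vertex has degree 3, so 3V = 2E.
Euler: V − E + F = 2 ⇒ (2E)/3 − E + (14 + x) = 2.
Multiply by 6: 2·(2E) − 3·(2E) + 6·(14 + x) = 12, i.e. 84 + 6x − (84 + 4x) = 12.
Collecting terms: 2x = 12, so x = 6.
Then 2E = 84 + 4·6 = 108, so E = 54, V = 2E/3 = 36, F = 14 + 6 = 20.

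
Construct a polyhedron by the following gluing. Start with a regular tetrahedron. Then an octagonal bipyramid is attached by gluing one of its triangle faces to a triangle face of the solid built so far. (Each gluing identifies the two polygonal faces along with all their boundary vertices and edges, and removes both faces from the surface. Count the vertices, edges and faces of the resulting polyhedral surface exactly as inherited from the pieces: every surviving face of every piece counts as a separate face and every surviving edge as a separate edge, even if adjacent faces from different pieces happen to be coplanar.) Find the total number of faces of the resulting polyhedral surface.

A regular tetrahedron: V=4, E=6, F=4.
Attach an octagonal bipyramid (V=10, E=24, F=16) along a 3-gon: merge 3 vertices and 3 edges, delete both glued faces → V=11, E=27, F=18.
Check: V − E + F = 11 − 27 + 18 = 2.

18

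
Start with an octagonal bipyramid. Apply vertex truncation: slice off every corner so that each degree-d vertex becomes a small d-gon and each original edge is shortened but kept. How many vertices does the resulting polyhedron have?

The base solid has V = 10, E = 24, F = 16.
Truncation replaces each original edge-end by a new vertex, so V′ = 2E = 48.
Each original edge survives, and each old vertex of degree d contributes d new edges; summing degrees gives Σd = 2E, so E′ = E + 2E = 3E = 72.
Each original face survives and each original vertex becomes one new face: F′ = F + V = 26.

48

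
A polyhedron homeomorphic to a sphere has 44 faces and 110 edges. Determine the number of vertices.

68

Here V − E + F = 2.
V = 2 + E − F = 2 + 110 − 44 = 68.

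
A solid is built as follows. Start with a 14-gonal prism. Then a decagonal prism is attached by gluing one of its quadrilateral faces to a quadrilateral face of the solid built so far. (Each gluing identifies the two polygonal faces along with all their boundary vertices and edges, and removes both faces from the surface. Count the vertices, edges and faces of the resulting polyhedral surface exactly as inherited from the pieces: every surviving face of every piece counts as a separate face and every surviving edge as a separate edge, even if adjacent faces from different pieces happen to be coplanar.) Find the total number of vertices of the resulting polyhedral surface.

44

A 14-gonal prism: V=28, E=42, F=16.
Attach a decagonal prism (V=20, E=30, F=12) along a 4-gon: merge 4 vertices and 4 edges, delete both glued faces → V=44, E=68, F=26.
Check: V − E + F = 44 − 68 + 26 = 2.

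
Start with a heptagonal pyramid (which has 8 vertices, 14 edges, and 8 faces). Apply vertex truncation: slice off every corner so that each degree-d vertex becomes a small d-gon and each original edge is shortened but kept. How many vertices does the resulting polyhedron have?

Truncation replaces each original edge-end by a new vertex, so V′ = 2E = 28.
Each original edge survives, and each old vertex of degree d contributes d new edges; summing degrees gives Σd = 2E, so E′ = E + 2E = 3E = 42.
Each original face survives and each original vertex becomes one new face: F′ = F + V = 16.

28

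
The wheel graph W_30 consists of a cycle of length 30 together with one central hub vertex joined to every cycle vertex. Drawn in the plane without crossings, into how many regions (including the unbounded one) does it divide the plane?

W_30 has V = 30 + 1 = 31 vertices and E = 2·30 = 60 edges.
By Euler's formula F = 2 − V + E = 2 − 31 + 60 = 31.

31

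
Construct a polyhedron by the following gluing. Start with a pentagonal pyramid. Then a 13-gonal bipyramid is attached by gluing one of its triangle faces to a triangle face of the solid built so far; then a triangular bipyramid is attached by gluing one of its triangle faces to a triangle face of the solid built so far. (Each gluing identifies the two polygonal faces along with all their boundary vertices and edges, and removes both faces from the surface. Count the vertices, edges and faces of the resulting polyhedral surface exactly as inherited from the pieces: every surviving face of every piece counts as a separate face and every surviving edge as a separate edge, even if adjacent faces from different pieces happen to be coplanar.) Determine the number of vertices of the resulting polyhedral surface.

A pentagonal pyramid: V=6, E=10, F=6.
Attach a 13-gonal bipyramid (V=15, E=39, F=26) along a 3-gon: merge 3 vertices and 3 edges, delete both glued faces → V=18, E=46, F=30.
Attach a triangular bipyramid (V=5, E=9, F=6) along a 3-gon: merge 3 vertices and 3 edges, delete both glued faces → V=20, E=52, F=34.
Check: V − E + F = 20 − 52 + 34 = 2.

20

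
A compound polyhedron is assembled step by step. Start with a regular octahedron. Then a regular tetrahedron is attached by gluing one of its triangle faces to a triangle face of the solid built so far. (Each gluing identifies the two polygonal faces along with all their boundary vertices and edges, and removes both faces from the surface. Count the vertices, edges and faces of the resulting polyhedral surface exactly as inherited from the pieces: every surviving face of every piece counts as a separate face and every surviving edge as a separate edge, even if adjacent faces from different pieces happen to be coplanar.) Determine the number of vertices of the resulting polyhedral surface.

A regular octahedron: V=6, E=12, F=8.
Attach a regular tetrahedron (V=4, E=6, F=4) along a 3-gon: merge 3 vertices and 3 edges, delete both glued faces → V=7, E=15, F=10.
Check: V − E + F = 7 − 15 + 10 = 2.

7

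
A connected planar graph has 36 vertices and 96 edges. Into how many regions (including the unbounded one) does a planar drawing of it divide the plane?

Euler's formula for a connected plane graph: V − E + F = 2, so F = 2 − 36 + 96 = 62.

62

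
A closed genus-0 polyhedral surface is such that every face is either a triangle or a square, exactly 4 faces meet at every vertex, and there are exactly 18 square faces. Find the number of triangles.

8

Let x be the number of triangles; then F = 18 + x.
Edge–face incidences: 2E = 4·18 + 3·x = 72 + 3x.
Every vertex has degree 4, so 4V = 2E.
Euler: V − E + F = 2 ⇒ (2E)/4 − E + (18 + x) = 2.
Multiply by 8: 2·(2E) − 4·(2E) + 8·(18 + x) = 16, i.e. 144 + 8x − 2·(72 + 3x) = 16.
Collecting terms: 2x = 16, so x = 8.
Then 2E = 72 + 3·8 = 96, so E = 48, V = 2E/4 = 24, F = 18 + 8 = 26.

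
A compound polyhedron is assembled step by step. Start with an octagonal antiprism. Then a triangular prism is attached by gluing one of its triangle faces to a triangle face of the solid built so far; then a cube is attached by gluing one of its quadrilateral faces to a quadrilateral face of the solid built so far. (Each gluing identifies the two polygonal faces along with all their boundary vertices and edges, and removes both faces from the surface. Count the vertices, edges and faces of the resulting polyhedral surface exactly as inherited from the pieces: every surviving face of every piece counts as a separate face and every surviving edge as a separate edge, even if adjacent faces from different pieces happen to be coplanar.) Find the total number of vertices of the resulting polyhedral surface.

23

An octagonal antiprism: V=16, E=32, F=18.
Attach a triangular prism (V=6, E=9, F=5) along a 3-gon: merge 3 vertices and 3 edges, delete both glued faces → V=19, E=38, F=21.
Attach a cube (V=8, E=12, F=6) along a 4-gon: merge 4 vertices and 4 edges, delete both glued faces → V=23, E=46, F=25.
Check: V − E + F = 23 − 46 + 25 = 2.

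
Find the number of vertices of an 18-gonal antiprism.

An antiprism on an n-gon has two n-gon caps and 2n triangles: V = 2·18 = 36, E = 4·18 = 72, F = 2·18 + 2 = 38.
Check: V − E + F = 36 − 72 + 38 = 2.

36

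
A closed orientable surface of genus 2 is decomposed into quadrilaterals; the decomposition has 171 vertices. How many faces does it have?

χ = 2 − 2·2 = -2, and every face is a square so 4F = 2E.
V − E + F = -2 with E = 4F/2 gives 171 − (4/2 − 1)·F = -2, so F = 173 and E = 346.

173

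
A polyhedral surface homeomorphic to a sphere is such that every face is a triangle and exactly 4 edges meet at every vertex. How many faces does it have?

Each face has 3 edges and each edge borders two faces, so 2E = 3F.
Each vertex has degree 4, so 4V = 2E and hence V = 3F/4.
Euler: V − E + F = 2 ⇒ (3F/4) − (3F/2) + F = 2.
Multiply by 8: (6 − 12 + 8)F = 16, i.e. 2F = 16.
So F = 8, E = 3·8/2 = 12, V = 3·8/4 = 6.

8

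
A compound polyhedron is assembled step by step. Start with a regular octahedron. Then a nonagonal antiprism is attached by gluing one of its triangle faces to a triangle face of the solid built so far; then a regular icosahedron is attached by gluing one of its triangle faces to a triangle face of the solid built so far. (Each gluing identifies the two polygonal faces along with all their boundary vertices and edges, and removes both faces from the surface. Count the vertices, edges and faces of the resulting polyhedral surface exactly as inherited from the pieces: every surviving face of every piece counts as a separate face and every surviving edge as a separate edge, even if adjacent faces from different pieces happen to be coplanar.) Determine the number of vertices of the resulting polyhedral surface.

A regular octahedron: V=6, E=12, F=8.
Attach a nonagonal antiprism (V=18, E=36, F=20) along a 3-gon: merge 3 vertices and 3 edges, delete both glued faces → V=21, E=45, F=26.
Attach a regular icosahedron (V=12, E=30, F=20) along a 3-gon: merge 3 vertices and 3 edges, delete both glued faces → V=30, E=72, F=44.
Check: V − E + F = 30 − 72 + 44 = 2.

30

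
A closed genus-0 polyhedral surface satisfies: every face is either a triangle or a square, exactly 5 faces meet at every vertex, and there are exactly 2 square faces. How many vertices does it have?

Let x be the number of triangles; then F = 2 + x.
Edge–face incidences: 2E = 4·2 + 3·x = 8 + 3x.
Every vertex has degree 5, so 5V = 2E.
Euler: V − E + F = 2 ⇒ (2E)/5 − E + (2 + x) = 2.
Multiply by 10: 2·(2E) − 5·(2E) + 10·(2 + x) = 20, i.e. 20 + 10x − 3·(8 + 3x) = 20.
Collecting terms: x − 4 = 20, so x = 24.
Then 2E = 8 + 3·24 = 80, so E = 40, V = 2E/5 = 16, F = 2 + 24 = 26.

16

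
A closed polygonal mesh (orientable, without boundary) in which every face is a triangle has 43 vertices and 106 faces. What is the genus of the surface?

6

Every face is a triangle, so 2E = 3·106 = 318, giving E = 159.
χ = V − E + F = 43 − 159 + 106 = -10.
For a closed orientable surface χ = 2 − 2g, so g = (2 − (-10))/2 = 6.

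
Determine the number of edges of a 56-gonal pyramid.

A pyramid on an n-gon base has one n-gon and n triangles: V = 56 + 1 = 57, E = 2·56 = 112, F = 56 + 1 = 57.
Check: V − E + F = 57 − 112 + 57 = 2.

112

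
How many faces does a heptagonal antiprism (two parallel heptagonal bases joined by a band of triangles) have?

16

An antiprism on an n-gon has two n-gon caps and 2n triangles: V = 2·7 = 14, E = 4·7 = 28, F = 2·7 + 2 = 16.
Check: V − E + F = 14 − 28 + 16 = 2.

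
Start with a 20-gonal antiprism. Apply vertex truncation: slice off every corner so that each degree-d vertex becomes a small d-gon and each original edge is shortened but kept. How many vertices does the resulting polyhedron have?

160

The base solid has V = 40, E = 80, F = 42.
Truncation replaces each original edge-end by a new vertex, so V′ = 2E = 160.
Each original edge survives, and each old vertex of degree d contributes d new edges; summing degrees gives Σd = 2E, so E′ = E + 2E = 3E = 240.
Each original face survives and each original vertex becomes one new face: F′ = F + V = 82.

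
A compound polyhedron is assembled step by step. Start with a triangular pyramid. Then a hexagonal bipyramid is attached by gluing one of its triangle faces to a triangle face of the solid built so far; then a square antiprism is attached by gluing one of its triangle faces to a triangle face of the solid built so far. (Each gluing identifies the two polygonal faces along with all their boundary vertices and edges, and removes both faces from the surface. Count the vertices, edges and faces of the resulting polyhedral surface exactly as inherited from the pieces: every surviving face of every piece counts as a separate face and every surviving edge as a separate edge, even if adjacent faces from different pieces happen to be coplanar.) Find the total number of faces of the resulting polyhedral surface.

A triangular pyramid: V=4, E=6, F=4.
Attach a hexagonal bipyramid (V=8, E=18, F=12) along a 3-gon: merge 3 vertices and 3 edges, delete both glued faces → V=9, E=21, F=14.
Attach a square antiprism (V=8, E=16, F=10) along a 3-gon: merge 3 vertices and 3 edges, delete both glued faces → V=14, E=34, F=22.
Check: V − E + F = 14 − 34 + 22 = 2.

22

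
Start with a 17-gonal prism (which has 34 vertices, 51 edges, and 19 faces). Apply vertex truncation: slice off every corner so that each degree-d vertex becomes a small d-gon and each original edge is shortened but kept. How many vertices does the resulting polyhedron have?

Truncation replaces each original edge-end by a new vertex, so V′ = 2E = 102.
Each original edge survives, and each old vertex of degree d contributes d new edges; summing degrees gives Σd = 2E, so E′ = E + 2E = 3E = 153.
Each original face survives and each original vertex becomes one new face: F′ = F + V = 53.

102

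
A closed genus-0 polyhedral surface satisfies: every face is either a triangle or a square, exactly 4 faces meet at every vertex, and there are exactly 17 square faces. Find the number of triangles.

Let x be the number of triangles; then F = 17 + x.
Edge–face incidences: 2E = 4·17 + 3·x = 68 + 3x.
Every vertex has degree 4, so 4V = 2E.
Euler: V − E + F = 2 ⇒ (2E)/4 − E + (17 + x) = 2.
Multiply by 8: 2·(2E) − 4·(2E) + 8·(17 + x) = 16, i.e. 136 + 8x − 2·(68 + 3x) = 16.
Collecting terms: 2x = 16, so x = 8.
Then 2E = 68 + 3·8 = 92, so E = 46, V = 2E/4 = 23, F = 17 + 8 = 25.

8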